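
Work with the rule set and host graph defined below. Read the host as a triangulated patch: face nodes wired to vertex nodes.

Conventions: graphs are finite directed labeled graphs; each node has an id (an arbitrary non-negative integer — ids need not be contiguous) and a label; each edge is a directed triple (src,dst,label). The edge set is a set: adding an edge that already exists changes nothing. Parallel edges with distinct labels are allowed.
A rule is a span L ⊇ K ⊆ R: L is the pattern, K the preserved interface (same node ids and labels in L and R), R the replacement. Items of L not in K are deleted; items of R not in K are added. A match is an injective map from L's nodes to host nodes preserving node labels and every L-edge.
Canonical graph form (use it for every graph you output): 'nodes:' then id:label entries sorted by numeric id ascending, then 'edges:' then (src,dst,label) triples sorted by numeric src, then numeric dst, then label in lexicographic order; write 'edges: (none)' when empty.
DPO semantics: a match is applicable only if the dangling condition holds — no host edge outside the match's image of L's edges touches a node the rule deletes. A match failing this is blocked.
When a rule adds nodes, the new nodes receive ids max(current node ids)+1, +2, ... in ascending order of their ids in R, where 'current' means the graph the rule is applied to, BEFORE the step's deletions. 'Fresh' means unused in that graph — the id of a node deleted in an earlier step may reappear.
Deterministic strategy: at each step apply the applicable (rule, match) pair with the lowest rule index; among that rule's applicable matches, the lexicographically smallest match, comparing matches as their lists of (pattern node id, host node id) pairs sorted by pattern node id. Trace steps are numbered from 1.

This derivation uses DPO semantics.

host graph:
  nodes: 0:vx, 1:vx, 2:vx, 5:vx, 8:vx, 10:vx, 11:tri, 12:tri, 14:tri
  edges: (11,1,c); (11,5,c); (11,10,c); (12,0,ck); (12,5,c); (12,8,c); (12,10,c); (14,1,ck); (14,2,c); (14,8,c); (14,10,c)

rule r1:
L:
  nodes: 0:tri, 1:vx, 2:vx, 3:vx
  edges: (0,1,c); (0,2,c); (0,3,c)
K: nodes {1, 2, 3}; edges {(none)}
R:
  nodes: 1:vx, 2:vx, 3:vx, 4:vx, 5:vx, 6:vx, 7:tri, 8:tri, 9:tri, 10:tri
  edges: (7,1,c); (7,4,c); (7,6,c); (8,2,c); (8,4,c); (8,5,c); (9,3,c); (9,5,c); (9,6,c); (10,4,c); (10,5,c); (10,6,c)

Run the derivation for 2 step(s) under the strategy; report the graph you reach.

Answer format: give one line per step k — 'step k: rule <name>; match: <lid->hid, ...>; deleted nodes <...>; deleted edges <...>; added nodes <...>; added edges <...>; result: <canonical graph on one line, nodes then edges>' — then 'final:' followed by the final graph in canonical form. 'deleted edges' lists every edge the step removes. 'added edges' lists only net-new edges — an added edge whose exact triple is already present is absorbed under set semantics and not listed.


step 1: rule r1; match: 0->11, 1->1, 2->5, 3->10; deleted nodes 11; deleted edges (11,1,c); (11,5,c); (11,10,c); added nodes 15, 16, 17, 18, 19, 20, 21; added edges (18,1,c); (18,15,c); (18,17,c); (19,5,c); (19,15,c); (19,16,c); (20,10,c); (20,16,c); (20,17,c); (21,15,c); (21,16,c); (21,17,c); result: nodes: 0:vx, 1:vx, 2:vx, 5:vx, 8:vx, 10:vx, 12:tri, 14:tri, 15:vx, 16:vx, 17:vx, 18:tri, 19:tri, 20:tri, 21:tri edges: (12,0,ck); (12,5,c); (12,8,c); (12,10,c); (14,1,ck); (14,2,c); (14,8,c); (14,10,c); (18,1,c); (18,15,c); (18,17,c); (19,5,c); (19,15,c); (19,16,c); (20,10,c); (20,16,c); (20,17,c); (21,15,c); (21,16,c); (21,17,c)
step 2: rule r1; match: 0->18, 1->1, 2->15, 3->17; deleted nodes 18; deleted edges (18,1,c); (18,15,c); (18,17,c); added nodes 22, 23, 24, 25, 26, 27, 28; added edges (25,1,c); (25,22,c); (25,24,c); (26,15,c); (26,22,c); (26,23,c); (27,17,c); (27,23,c); (27,24,c); (28,22,c); (28,23,c); (28,24,c); result: nodes: 0:vx, 1:vx, 2:vx, 5:vx, 8:vx, 10:vx, 12:tri, 14:tri, 15:vx, 16:vx, 17:vx, 19:tri, 20:tri, 21:tri, 22:vx, 23:vx, 24:vx, 25:tri, 26:tri, 27:tri, 28:tri edges: (12,0,ck); (12,5,c); (12,8,c); (12,10,c); (14,1,ck); (14,2,c); (14,8,c); (14,10,c); (19,5,c); (19,15,c); (19,16,c); (20,10,c); (20,16,c); (20,17,c); (21,15,c); (21,16,c); (21,17,c); (25,1,c); (25,22,c); (25,24,c); (26,15,c); (26,22,c); (26,23,c); (27,17,c); (27,23,c); (27,24,c); (28,22,c); (28,23,c); (28,24,c)
final:
nodes: 0:vx, 1:vx, 2:vx, 5:vx, 8:vx, 10:vx, 12:tri, 14:tri, 15:vx, 16:vx, 17:vx, 19:tri, 20:tri, 21:tri, 22:vx, 23:vx, 24:vx, 25:tri, 26:tri, 27:tri, 28:tri
edges: (12,0,ck); (12,5,c); (12,8,c); (12,10,c); (14,1,ck); (14,2,c); (14,8,c); (14,10,c); (19,5,c); (19,15,c); (19,16,c); (20,10,c); (20,16,c); (20,17,c); (21,15,c); (21,16,c); (21,17,c); (25,1,c); (25,22,c); (25,24,c); (26,15,c); (26,22,c); (26,23,c); (27,17,c); (27,23,c); (27,24,c); (28,22,c); (28,23,c); (28,24,c)


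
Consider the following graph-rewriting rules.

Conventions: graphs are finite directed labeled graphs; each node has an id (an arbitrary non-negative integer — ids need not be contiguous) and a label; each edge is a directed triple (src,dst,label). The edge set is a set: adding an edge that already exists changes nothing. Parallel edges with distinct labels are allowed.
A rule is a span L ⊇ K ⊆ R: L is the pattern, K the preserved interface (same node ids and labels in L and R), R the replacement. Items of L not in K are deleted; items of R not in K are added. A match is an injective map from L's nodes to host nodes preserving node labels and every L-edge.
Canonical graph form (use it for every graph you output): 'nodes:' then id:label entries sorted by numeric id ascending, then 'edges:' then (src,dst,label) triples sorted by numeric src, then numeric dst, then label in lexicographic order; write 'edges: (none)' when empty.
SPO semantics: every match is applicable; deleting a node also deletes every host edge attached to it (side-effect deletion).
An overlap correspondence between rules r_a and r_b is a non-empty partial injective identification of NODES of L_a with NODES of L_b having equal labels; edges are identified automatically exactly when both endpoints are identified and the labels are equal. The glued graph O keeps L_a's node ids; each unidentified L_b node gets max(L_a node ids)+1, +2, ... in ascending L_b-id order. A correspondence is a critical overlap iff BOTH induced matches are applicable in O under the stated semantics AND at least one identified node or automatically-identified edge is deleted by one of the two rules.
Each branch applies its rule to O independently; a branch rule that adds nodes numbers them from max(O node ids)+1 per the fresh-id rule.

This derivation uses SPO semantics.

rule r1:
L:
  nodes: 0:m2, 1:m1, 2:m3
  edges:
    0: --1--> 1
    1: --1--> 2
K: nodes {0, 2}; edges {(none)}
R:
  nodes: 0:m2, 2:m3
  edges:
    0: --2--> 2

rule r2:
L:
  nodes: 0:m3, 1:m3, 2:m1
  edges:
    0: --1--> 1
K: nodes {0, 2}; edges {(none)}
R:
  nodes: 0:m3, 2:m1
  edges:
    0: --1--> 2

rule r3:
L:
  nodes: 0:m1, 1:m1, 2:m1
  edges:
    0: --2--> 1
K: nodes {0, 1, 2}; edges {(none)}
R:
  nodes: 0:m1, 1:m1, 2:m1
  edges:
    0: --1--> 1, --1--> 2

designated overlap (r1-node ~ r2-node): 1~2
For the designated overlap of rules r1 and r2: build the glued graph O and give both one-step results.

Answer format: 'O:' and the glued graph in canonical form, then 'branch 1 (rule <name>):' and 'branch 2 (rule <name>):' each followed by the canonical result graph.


O:
nodes: 0:m2, 1:m1, 2:m3, 3:m3, 4:m3
edges: (0,1,1); (1,2,1); (3,4,1)
branch 1 (rule r1):
nodes: 0:m2, 2:m3, 3:m3, 4:m3
edges: (0,2,2); (3,4,1)
branch 2 (rule r2):
nodes: 0:m2, 1:m1, 2:m3, 3:m3
edges: (0,1,1); (1,2,1); (3,1,1)


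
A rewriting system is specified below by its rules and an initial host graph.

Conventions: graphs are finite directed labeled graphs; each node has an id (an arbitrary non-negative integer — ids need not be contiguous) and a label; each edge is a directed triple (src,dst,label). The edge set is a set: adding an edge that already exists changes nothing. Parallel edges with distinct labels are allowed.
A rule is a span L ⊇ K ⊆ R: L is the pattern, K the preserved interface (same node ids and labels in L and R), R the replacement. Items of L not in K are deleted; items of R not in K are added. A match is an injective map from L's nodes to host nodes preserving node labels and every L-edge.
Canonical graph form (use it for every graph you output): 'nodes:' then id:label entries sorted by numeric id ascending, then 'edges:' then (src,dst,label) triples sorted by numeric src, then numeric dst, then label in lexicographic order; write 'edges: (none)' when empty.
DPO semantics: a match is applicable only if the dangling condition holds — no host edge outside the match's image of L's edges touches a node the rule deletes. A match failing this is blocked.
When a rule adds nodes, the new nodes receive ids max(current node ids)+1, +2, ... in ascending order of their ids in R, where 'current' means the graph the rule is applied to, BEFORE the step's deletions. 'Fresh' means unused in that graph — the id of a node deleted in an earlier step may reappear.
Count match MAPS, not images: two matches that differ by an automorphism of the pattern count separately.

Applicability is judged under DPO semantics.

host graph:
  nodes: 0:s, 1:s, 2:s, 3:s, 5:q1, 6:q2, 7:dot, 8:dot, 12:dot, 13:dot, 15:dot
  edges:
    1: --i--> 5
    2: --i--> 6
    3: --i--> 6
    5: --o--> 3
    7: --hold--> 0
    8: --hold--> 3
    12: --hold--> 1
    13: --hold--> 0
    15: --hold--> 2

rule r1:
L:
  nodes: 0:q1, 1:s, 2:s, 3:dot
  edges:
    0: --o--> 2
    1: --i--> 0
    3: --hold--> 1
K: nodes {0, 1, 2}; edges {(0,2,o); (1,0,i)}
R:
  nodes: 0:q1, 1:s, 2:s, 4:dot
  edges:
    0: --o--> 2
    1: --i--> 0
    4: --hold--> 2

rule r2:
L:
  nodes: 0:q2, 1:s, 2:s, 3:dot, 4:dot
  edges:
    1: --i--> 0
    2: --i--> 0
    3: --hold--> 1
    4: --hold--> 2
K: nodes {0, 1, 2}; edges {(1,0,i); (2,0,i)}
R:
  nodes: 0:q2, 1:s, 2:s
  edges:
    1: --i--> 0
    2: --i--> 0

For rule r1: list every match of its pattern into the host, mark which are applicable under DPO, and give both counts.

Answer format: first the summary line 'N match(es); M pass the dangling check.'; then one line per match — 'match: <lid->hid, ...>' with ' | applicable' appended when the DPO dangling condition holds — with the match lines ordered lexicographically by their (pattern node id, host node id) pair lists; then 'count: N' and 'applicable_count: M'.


1 match(es); 1 pass the dangling check.
match: 0->5, 1->1, 2->3, 3->12 | applicable
count: 1
applicable_count: 1


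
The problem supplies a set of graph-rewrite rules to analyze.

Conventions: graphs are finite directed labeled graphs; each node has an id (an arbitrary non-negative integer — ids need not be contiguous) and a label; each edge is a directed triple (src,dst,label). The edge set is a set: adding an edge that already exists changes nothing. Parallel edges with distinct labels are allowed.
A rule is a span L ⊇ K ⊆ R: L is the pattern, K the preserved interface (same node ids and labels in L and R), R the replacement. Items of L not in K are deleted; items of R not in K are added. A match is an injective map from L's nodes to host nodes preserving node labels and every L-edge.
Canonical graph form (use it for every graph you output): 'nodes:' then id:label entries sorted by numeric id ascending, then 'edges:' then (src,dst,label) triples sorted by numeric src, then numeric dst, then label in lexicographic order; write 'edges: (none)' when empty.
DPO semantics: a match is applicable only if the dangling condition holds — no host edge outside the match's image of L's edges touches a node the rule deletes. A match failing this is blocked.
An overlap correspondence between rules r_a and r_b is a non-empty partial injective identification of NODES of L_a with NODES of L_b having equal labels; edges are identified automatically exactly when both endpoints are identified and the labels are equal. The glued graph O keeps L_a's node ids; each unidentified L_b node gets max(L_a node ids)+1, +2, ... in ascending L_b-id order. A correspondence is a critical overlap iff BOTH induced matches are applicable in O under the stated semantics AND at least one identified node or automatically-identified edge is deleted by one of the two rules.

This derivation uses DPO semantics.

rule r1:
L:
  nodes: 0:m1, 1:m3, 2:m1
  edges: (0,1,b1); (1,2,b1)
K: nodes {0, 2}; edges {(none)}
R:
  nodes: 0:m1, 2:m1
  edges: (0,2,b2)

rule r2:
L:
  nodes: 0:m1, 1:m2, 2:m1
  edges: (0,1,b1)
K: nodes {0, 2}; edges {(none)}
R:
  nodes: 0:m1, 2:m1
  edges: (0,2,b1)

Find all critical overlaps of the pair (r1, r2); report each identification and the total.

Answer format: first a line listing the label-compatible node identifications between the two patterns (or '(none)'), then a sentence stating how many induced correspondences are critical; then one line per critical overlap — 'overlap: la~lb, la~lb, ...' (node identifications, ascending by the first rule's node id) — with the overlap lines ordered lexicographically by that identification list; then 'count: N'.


label-compatible node identifications between L(r1) and L(r2): 0~0, 0~2, 2~0, 2~2
0 of the induced correspondences are critical overlaps of r1 and r2.
count: 0


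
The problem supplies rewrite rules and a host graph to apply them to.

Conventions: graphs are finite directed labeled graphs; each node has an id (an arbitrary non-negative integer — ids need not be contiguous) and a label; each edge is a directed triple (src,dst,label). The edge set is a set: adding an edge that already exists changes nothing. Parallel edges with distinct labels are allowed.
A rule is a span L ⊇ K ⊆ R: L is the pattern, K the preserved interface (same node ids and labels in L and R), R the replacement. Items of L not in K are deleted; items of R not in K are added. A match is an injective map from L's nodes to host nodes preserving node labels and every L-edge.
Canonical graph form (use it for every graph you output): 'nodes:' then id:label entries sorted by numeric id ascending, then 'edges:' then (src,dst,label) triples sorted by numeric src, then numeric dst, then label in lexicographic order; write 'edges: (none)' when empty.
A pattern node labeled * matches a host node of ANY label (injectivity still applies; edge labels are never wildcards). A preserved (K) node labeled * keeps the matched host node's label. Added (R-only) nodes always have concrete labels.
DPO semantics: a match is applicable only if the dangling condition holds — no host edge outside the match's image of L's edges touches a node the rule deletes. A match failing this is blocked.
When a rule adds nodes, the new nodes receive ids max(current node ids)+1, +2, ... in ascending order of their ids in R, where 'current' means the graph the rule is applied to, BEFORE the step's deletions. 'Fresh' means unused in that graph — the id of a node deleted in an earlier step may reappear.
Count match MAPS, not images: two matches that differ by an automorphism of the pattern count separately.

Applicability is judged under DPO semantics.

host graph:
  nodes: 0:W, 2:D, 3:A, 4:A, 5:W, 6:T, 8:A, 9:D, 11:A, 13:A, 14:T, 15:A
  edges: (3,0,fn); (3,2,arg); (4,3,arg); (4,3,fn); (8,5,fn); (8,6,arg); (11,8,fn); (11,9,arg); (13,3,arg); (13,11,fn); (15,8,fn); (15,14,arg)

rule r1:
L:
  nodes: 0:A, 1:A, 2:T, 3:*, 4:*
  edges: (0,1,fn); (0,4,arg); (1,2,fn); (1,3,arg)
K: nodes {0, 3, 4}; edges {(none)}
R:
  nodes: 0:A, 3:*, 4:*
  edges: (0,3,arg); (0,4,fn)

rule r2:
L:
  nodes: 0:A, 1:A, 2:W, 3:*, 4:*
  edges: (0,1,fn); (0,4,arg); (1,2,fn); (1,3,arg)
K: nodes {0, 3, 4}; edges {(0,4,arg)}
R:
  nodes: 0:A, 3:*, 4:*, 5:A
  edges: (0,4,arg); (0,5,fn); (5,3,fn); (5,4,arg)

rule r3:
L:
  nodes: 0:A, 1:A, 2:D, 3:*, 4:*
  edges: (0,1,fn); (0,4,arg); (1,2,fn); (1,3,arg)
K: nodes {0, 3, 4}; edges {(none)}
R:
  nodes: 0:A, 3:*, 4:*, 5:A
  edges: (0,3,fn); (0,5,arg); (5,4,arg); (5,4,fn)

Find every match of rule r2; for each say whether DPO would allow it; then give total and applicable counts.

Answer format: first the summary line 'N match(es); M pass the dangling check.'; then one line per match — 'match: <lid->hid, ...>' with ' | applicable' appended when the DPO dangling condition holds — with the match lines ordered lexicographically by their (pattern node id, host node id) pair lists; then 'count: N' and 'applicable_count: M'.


2 match(es); 0 pass the dangling check.
match: 0->11, 1->8, 2->5, 3->6, 4->9
match: 0->15, 1->8, 2->5, 3->6, 4->14
count: 2
applicable_count: 0


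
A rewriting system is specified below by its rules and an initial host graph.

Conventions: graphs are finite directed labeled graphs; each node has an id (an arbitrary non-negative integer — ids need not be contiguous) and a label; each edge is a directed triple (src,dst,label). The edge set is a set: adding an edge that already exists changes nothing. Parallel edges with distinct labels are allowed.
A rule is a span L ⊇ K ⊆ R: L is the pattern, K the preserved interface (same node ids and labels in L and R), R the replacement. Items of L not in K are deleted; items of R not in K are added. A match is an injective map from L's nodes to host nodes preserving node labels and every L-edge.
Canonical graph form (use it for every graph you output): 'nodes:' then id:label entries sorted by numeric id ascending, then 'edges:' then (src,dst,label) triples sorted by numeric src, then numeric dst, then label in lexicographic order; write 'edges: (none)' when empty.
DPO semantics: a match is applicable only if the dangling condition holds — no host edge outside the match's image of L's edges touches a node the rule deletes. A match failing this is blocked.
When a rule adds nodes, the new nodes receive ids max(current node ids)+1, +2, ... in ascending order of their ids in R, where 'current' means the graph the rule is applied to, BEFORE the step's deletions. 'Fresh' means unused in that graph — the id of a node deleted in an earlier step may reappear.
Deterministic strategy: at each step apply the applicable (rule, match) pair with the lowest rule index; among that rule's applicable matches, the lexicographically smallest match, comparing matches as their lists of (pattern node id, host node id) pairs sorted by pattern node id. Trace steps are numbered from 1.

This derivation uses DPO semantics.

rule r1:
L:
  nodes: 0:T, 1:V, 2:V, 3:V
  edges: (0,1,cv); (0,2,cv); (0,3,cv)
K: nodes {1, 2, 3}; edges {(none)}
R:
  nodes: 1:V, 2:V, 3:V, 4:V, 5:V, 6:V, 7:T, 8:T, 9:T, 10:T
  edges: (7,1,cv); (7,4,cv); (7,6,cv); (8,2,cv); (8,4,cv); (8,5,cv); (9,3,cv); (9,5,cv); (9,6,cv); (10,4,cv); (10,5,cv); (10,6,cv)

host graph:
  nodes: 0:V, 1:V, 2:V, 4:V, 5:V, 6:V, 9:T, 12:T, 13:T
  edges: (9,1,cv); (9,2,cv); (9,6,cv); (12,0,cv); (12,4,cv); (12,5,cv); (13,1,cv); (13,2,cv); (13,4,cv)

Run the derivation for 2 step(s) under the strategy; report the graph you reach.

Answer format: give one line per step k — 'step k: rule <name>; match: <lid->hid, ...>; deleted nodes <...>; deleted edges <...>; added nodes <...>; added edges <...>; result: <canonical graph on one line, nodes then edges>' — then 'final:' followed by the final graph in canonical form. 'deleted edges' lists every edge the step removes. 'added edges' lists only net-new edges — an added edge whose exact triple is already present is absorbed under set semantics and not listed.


step 1: rule r1; match: 0->9, 1->1, 2->2, 3->6; deleted nodes 9; deleted edges (9,1,cv); (9,2,cv); (9,6,cv); added nodes 14, 15, 16, 17, 18, 19, 20; added edges (17,1,cv); (17,14,cv); (17,16,cv); (18,2,cv); (18,14,cv); (18,15,cv); (19,6,cv); (19,15,cv); (19,16,cv); (20,14,cv); (20,15,cv); (20,16,cv); result: nodes: 0:V, 1:V, 2:V, 4:V, 5:V, 6:V, 12:T, 13:T, 14:V, 15:V, 16:V, 17:T, 18:T, 19:T, 20:T edges: (12,0,cv); (12,4,cv); (12,5,cv); (13,1,cv); (13,2,cv); (13,4,cv); (17,1,cv); (17,14,cv); (17,16,cv); (18,2,cv); (18,14,cv); (18,15,cv); (19,6,cv); (19,15,cv); (19,16,cv); (20,14,cv); (20,15,cv); (20,16,cv)
step 2: rule r1; match: 0->12, 1->0, 2->4, 3->5; deleted nodes 12; deleted edges (12,0,cv); (12,4,cv); (12,5,cv); added nodes 21, 22, 23, 24, 25, 26, 27; added edges (24,0,cv); (24,21,cv); (24,23,cv); (25,4,cv); (25,21,cv); (25,22,cv); (26,5,cv); (26,22,cv); (26,23,cv); (27,21,cv); (27,22,cv); (27,23,cv); result: nodes: 0:V, 1:V, 2:V, 4:V, 5:V, 6:V, 13:T, 14:V, 15:V, 16:V, 17:T, 18:T, 19:T, 20:T, 21:V, 22:V, 23:V, 24:T, 25:T, 26:T, 27:T edges: (13,1,cv); (13,2,cv); (13,4,cv); (17,1,cv); (17,14,cv); (17,16,cv); (18,2,cv); (18,14,cv); (18,15,cv); (19,6,cv); (19,15,cv); (19,16,cv); (20,14,cv); (20,15,cv); (20,16,cv); (24,0,cv); (24,21,cv); (24,23,cv); (25,4,cv); (25,21,cv); (25,22,cv); (26,5,cv); (26,22,cv); (26,23,cv); (27,21,cv); (27,22,cv); (27,23,cv)
final:
nodes: 0:V, 1:V, 2:V, 4:V, 5:V, 6:V, 13:T, 14:V, 15:V, 16:V, 17:T, 18:T, 19:T, 20:T, 21:V, 22:V, 23:V, 24:T, 25:T, 26:T, 27:T
edges: (13,1,cv); (13,2,cv); (13,4,cv); (17,1,cv); (17,14,cv); (17,16,cv); (18,2,cv); (18,14,cv); (18,15,cv); (19,6,cv); (19,15,cv); (19,16,cv); (20,14,cv); (20,15,cv); (20,16,cv); (24,0,cv); (24,21,cv); (24,23,cv); (25,4,cv); (25,21,cv); (25,22,cv); (26,5,cv); (26,22,cv); (26,23,cv); (27,21,cv); (27,22,cv); (27,23,cv)


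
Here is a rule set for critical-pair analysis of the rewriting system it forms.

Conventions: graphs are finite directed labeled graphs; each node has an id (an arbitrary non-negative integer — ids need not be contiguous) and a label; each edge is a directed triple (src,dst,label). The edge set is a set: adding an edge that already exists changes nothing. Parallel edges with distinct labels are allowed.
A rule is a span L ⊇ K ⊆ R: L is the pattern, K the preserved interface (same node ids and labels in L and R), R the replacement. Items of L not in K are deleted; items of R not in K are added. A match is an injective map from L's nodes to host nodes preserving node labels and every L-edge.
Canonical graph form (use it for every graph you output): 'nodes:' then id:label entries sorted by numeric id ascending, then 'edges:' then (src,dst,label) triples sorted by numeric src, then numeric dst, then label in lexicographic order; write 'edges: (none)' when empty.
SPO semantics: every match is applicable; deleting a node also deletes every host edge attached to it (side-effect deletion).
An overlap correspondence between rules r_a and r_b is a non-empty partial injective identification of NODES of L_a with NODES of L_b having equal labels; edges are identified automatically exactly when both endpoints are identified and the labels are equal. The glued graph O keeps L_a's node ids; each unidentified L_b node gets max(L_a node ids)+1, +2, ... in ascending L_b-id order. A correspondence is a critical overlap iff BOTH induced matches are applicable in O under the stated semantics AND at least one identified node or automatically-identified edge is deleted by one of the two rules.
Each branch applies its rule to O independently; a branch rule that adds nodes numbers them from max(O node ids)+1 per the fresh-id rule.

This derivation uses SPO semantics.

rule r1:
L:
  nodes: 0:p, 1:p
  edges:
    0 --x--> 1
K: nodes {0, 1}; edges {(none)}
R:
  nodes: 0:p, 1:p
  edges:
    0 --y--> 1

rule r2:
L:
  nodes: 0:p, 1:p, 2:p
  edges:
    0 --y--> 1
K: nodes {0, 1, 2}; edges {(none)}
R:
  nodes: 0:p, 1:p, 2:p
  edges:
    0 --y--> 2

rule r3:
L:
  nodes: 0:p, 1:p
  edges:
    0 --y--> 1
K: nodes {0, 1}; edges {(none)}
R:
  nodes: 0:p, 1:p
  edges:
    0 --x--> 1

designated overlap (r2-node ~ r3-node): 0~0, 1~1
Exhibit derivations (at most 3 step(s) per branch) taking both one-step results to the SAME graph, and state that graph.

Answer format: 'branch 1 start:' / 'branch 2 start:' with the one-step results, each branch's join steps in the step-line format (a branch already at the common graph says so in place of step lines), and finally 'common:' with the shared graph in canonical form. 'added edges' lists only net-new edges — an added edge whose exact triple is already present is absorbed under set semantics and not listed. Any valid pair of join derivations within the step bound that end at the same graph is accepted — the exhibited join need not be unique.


branch 1 start:
nodes: 0:p, 1:p, 2:p
edges: (0,2,y)
branch 2 start:
nodes: 0:p, 1:p, 2:p
edges: (0,1,x)
branch 1 step 1: rule r2; match: 0->0, 1->2, 2->1; deleted nodes (none); deleted edges (0,2,y); added nodes (none); added edges (0,1,y); result: nodes: 0:p, 1:p, 2:p edges: (0,1,y)
branch 2 step 1: rule r1; match: 0->0, 1->1; deleted nodes (none); deleted edges (0,1,x); added nodes (none); added edges (0,1,y); result: nodes: 0:p, 1:p, 2:p edges: (0,1,y)
common:
nodes: 0:p, 1:p, 2:p
edges: (0,1,y)


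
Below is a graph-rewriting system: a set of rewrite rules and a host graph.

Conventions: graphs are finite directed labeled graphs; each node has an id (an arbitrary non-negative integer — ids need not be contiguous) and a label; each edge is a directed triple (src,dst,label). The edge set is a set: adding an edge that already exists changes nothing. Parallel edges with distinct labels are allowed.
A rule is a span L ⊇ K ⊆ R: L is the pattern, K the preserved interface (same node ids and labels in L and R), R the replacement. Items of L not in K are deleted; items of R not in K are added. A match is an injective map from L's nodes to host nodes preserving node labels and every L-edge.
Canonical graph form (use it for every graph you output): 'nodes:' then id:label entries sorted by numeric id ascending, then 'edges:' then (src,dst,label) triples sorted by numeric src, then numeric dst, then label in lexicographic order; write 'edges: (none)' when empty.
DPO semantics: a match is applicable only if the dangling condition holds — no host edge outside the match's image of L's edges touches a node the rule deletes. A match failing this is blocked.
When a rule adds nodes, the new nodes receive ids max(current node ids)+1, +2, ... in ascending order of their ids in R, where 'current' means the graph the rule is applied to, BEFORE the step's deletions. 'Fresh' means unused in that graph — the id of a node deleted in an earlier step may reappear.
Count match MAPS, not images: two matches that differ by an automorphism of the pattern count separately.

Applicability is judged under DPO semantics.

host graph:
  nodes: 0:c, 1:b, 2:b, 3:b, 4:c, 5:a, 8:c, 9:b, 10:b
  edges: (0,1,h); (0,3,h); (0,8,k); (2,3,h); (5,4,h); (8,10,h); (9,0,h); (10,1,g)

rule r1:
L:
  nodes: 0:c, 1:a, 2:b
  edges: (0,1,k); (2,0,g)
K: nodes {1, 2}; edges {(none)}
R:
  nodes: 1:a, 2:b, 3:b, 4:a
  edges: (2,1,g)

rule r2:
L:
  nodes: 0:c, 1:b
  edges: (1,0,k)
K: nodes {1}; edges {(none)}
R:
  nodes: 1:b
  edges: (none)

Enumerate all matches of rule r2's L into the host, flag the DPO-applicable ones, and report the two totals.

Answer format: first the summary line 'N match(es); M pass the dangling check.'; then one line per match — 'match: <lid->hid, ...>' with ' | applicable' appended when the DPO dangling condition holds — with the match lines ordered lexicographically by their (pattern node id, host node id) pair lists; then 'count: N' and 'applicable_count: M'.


0 match(es); 0 pass the dangling check.
count: 0
applicable_count: 0


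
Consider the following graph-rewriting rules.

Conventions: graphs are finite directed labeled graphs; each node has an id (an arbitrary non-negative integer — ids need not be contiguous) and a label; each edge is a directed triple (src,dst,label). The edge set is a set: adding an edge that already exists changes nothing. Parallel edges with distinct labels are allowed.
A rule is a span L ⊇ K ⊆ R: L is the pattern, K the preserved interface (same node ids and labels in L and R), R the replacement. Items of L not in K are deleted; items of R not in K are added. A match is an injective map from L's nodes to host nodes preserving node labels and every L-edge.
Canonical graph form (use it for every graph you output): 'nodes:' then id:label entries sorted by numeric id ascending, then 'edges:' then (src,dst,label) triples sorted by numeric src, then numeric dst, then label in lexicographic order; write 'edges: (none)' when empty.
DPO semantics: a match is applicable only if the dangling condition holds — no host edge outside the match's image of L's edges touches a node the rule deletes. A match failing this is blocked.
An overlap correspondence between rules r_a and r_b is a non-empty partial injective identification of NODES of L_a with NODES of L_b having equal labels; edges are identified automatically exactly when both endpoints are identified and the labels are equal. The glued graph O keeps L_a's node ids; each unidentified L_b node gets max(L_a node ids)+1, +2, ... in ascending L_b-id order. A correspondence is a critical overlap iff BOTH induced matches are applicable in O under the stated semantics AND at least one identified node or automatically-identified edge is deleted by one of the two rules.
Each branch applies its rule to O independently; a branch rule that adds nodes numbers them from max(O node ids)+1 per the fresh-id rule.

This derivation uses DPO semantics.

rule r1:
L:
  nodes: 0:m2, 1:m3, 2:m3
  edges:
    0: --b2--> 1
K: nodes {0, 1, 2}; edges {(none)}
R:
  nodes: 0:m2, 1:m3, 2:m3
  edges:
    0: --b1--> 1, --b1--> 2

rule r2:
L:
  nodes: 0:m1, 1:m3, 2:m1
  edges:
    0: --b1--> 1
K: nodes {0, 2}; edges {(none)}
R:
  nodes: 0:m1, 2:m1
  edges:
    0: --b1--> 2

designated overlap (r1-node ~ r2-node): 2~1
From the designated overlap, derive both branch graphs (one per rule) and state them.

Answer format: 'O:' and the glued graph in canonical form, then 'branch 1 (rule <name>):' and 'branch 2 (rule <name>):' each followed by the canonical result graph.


O:
nodes: 0:m2, 1:m3, 2:m3, 3:m1, 4:m1
edges: (0,1,b2); (3,2,b1)
branch 1 (rule r1):
nodes: 0:m2, 1:m3, 2:m3, 3:m1, 4:m1
edges: (0,1,b1); (0,2,b1); (3,2,b1)
branch 2 (rule r2):
nodes: 0:m2, 1:m3, 3:m1, 4:m1
edges: (0,1,b2); (3,4,b1)


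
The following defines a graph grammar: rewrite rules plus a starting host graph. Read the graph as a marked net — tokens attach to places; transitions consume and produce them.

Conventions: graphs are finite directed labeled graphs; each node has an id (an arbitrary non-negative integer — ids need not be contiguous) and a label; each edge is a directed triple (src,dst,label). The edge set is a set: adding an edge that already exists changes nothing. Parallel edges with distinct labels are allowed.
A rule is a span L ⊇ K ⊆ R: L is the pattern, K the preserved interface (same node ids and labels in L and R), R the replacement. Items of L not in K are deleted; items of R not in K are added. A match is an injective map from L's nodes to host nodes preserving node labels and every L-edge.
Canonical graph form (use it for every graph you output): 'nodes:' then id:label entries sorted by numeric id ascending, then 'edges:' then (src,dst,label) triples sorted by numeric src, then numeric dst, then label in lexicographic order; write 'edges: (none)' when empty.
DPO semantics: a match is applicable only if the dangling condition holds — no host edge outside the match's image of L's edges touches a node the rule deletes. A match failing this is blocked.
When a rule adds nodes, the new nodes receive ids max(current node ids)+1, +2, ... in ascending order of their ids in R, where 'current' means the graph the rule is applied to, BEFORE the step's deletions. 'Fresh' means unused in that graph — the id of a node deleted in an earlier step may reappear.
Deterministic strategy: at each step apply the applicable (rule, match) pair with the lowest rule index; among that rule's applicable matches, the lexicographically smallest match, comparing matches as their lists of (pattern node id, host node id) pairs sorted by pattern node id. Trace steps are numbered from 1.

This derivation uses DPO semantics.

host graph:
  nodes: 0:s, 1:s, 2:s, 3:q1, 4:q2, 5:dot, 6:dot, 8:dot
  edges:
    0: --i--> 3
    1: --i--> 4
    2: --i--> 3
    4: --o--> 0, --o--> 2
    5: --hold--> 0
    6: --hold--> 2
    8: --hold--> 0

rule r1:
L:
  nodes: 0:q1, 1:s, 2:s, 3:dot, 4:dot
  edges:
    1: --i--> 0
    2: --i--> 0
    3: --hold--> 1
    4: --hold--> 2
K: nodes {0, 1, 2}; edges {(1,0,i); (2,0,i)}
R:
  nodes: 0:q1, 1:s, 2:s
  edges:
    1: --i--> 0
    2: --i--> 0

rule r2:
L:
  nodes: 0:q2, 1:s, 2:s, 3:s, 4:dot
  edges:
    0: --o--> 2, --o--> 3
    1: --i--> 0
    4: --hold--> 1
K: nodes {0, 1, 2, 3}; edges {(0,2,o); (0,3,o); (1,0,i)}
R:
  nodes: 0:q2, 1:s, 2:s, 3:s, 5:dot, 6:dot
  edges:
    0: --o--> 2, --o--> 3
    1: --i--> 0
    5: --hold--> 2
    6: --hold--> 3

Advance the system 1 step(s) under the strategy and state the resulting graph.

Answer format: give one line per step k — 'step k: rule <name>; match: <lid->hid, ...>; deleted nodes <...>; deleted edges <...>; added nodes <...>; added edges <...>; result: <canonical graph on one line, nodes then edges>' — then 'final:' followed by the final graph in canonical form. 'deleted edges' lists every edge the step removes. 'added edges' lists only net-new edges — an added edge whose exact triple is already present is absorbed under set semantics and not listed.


step 1: rule r1; match: 0->3, 1->0, 2->2, 3->5, 4->6; deleted nodes 5, 6; deleted edges (5,0,hold); (6,2,hold); added nodes (none); added edges (none); result: nodes: 0:s, 1:s, 2:s, 3:q1, 4:q2, 8:dot edges: (0,3,i); (1,4,i); (2,3,i); (4,0,o); (4,2,o); (8,0,hold)
final:
nodes: 0:s, 1:s, 2:s, 3:q1, 4:q2, 8:dot
edges: (0,3,i); (1,4,i); (2,3,i); (4,0,o); (4,2,o); (8,0,hold)


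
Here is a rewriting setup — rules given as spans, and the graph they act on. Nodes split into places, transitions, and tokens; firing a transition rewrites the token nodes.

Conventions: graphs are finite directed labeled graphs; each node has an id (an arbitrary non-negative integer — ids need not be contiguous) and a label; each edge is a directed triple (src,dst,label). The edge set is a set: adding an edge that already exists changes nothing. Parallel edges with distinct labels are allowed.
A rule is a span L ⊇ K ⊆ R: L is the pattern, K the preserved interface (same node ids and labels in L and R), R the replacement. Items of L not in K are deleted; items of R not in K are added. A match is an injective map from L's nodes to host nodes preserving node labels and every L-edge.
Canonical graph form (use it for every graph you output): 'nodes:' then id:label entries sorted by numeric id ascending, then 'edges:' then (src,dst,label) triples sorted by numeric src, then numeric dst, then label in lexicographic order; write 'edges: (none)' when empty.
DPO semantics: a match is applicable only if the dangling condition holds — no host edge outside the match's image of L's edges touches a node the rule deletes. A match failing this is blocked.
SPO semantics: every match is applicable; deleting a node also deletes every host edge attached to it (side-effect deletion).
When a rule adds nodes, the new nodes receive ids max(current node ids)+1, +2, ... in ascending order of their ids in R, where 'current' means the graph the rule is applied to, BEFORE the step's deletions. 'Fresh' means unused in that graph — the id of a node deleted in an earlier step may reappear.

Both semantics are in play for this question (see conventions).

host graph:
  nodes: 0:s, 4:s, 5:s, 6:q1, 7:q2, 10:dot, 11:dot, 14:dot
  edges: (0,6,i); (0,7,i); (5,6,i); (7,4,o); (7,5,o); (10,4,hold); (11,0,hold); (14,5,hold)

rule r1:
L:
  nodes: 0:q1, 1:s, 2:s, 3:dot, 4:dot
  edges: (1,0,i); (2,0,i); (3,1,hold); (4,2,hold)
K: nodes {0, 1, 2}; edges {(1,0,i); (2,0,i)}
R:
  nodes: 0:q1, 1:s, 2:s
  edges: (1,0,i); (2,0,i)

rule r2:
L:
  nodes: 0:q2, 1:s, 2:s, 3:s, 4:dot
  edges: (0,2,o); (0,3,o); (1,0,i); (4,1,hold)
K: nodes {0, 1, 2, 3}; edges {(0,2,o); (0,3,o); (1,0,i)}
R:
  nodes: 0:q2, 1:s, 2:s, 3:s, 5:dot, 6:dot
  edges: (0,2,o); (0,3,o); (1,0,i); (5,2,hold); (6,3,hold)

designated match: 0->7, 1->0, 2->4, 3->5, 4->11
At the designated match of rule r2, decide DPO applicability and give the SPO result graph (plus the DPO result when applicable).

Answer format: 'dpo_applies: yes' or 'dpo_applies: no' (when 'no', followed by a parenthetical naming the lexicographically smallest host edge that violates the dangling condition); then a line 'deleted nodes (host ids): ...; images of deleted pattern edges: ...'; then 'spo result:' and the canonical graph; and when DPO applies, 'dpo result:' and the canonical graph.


dpo_applies: yes
deleted nodes (host ids): 11; images of deleted pattern edges: (11,0,hold)
spo result:
nodes: 0:s, 4:s, 5:s, 6:q1, 7:q2, 10:dot, 14:dot, 15:dot, 16:dot
edges: (0,6,i); (0,7,i); (5,6,i); (7,4,o); (7,5,o); (10,4,hold); (14,5,hold); (15,4,hold); (16,5,hold)
dpo result:
nodes: 0:s, 4:s, 5:s, 6:q1, 7:q2, 10:dot, 14:dot, 15:dot, 16:dot
edges: (0,6,i); (0,7,i); (5,6,i); (7,4,o); (7,5,o); (10,4,hold); (14,5,hold); (15,4,hold); (16,5,hold)


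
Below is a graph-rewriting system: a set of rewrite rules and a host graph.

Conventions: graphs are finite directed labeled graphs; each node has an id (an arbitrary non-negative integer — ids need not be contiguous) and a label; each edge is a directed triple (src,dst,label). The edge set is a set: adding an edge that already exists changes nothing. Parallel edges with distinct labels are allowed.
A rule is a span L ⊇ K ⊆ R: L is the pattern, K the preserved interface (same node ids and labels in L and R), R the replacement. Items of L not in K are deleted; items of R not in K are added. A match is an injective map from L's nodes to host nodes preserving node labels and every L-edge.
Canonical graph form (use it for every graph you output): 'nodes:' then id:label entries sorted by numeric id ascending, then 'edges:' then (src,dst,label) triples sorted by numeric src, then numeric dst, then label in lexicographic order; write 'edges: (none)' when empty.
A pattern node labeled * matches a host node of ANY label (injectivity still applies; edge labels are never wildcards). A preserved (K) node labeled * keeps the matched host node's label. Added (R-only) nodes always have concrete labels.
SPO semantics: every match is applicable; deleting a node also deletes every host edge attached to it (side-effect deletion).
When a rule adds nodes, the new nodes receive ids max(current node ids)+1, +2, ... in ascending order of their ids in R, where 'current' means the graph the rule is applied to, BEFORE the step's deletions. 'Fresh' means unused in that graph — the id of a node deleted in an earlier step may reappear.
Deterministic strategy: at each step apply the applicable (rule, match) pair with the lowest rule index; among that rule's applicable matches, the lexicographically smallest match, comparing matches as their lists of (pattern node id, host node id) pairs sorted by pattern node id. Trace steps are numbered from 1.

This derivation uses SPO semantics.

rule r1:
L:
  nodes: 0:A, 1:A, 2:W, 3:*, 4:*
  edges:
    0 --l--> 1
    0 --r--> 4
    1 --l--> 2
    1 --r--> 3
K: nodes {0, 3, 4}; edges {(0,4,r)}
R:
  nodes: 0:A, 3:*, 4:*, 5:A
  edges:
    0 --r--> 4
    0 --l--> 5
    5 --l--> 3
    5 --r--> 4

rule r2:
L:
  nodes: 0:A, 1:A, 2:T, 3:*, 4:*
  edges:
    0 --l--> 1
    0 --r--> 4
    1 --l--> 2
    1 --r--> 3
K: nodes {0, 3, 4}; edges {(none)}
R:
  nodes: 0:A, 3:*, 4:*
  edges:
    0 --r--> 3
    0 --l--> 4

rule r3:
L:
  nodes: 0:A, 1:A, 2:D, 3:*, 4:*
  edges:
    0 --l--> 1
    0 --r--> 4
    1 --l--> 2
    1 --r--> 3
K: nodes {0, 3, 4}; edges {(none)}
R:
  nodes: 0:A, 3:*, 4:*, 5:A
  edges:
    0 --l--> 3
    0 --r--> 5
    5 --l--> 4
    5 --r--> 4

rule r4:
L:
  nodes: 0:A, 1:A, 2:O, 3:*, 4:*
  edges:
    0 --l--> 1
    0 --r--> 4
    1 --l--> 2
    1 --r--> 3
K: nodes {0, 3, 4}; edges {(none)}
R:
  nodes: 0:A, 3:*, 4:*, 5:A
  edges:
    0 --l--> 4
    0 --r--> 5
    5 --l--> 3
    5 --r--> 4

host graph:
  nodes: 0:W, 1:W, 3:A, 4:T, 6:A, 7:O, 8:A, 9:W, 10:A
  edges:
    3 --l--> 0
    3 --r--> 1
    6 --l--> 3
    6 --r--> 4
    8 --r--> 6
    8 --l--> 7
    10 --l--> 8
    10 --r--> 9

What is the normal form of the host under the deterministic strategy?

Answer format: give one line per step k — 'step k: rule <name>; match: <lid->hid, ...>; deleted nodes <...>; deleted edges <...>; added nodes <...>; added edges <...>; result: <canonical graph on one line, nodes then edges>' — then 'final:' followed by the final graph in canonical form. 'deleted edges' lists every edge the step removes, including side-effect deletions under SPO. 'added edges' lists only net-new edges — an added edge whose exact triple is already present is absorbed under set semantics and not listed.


step 1: rule r1; match: 0->6, 1->3, 2->0, 3->1, 4->4; deleted nodes 0, 3; deleted edges (3,0,l); (3,1,r); (6,3,l); added nodes 11; added edges (6,11,l); (11,1,l); (11,4,r); result: nodes: 1:W, 4:T, 6:A, 7:O, 8:A, 9:W, 10:A, 11:A edges: (6,4,r); (6,11,l); (8,6,r); (8,7,l); (10,8,l); (10,9,r); (11,1,l); (11,4,r)
step 2: rule r4; match: 0->10, 1->8, 2->7, 3->6, 4->9; deleted nodes 7, 8; deleted edges (8,6,r); (8,7,l); (10,8,l); (10,9,r); added nodes 12; added edges (10,9,l); (10,12,r); (12,6,l); (12,9,r); result: nodes: 1:W, 4:T, 6:A, 9:W, 10:A, 11:A, 12:A edges: (6,4,r); (6,11,l); (10,9,l); (10,12,r); (11,1,l); (11,4,r); (12,6,l); (12,9,r)
final:
nodes: 1:W, 4:T, 6:A, 9:W, 10:A, 11:A, 12:A
edges: (6,4,r); (6,11,l); (10,9,l); (10,12,r); (11,1,l); (11,4,r); (12,6,l); (12,9,r)
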